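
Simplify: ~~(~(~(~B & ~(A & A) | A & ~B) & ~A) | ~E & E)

~~(~(~(~B & ~(A & A) | A & ~B) & ~A) | ~E & E)
= ~~~(~(~B & ~(A & A) | A & ~B) & ~A)   (complement / identity)
= ~~~(~(~B & ~A | A & ~B) & ~A)   (idempotence)
= ~~~(~~B & ~A)   (distribution)
= ~~(~B | A)   (De Morgan)
= ~B | A   (double negation)

~B | A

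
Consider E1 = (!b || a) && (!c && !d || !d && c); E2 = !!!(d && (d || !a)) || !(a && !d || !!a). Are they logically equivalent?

E1: (!b || a) && (!c && !d || !d && c)
    = (!b || a) && !d   — distribution
E2: !!!(d && (d || !a)) || !(a && !d || !!a)
    = !!!(d && (d || !a)) || !(a && !d || a)   — double negation
    = !!!(d && (d || !a)) || !a   — absorption
    = !(d && (d || !a)) || !a   — double negation
    = !d || !a   — absorption
These differ: at a=0, b=1, c=0, d=1, E1 = 0 but E2 = 1.

No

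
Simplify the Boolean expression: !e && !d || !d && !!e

!d

!e && !d || !d && !!e
= !e && !d || !d && e   — double negation
= !d   — distribution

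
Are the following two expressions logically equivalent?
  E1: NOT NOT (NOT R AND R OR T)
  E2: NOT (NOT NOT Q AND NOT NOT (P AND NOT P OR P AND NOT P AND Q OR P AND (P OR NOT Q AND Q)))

E1: NOT NOT (NOT R AND R OR T)
    = NOT R AND R OR T   — double negation
    = T   — complement / identity
E2: NOT (NOT NOT Q AND NOT NOT (P AND NOT P OR P AND NOT P AND Q OR P AND (P OR NOT Q AND Q)))
    = NOT (NOT NOT Q AND NOT NOT (P AND NOT P OR P AND NOT P AND Q OR P AND P))   — complement / identity
    = NOT (NOT NOT Q AND NOT NOT (P AND NOT P OR P AND P))   — absorption
    = NOT Q OR NOT (P AND NOT P OR P AND P)   — De Morgan
    = NOT Q OR NOT P   — distribution
These differ: at P=1, Q=0, R=0, T=0, E1 = 0 but E2 = 1.

No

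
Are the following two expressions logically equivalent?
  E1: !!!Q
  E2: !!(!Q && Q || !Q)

Yes

E1: !!!Q
    = !Q   (double negation)
E2: !!(!Q && Q || !Q)
    = !!!Q   (complement / identity)
    = !Q   (double negation)
Both reduce to !Q, so they are equivalent.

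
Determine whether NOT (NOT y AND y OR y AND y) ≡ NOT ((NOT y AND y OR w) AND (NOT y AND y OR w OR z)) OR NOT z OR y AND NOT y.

No

E1: NOT (NOT y AND y OR y AND y)
    = NOT y   — distribution
E2: NOT ((NOT y AND y OR w) AND (NOT y AND y OR w OR z)) OR NOT z OR y AND NOT y
    = NOT (NOT y AND y OR w) OR NOT z OR y AND NOT y   — absorption
    = NOT w OR NOT z OR y AND NOT y   — complement / identity
    = NOT w OR NOT z   — complement / identity
These differ: at w=0, y=1, z=1, E1 = 0 but E2 = 1.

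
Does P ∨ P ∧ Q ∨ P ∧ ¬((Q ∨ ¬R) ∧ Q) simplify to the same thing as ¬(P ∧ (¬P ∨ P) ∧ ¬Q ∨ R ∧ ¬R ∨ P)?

E1: P ∨ P ∧ Q ∨ P ∧ ¬((Q ∨ ¬R) ∧ Q)
    = P ∨ P ∧ Q ∨ P ∧ ¬Q   (absorption)
    = P ∨ P   (distribution)
    = P   (idempotence)
E2: ¬(P ∧ (¬P ∨ P) ∧ ¬Q ∨ R ∧ ¬R ∨ P)
    = ¬(P ∧ (¬P ∨ P) ∧ ¬Q ∨ P)   (complement / identity)
    = ¬(P ∧ ¬Q ∨ P)   (complement / identity)
    = ¬P   (absorption)
These differ: at P=1, Q=1, R=0, E1 = 1 but E2 = 0.

No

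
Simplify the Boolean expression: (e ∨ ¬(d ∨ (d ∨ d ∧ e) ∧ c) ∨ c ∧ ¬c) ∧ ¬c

(e ∨ ¬d) ∧ ¬c

(e ∨ ¬(d ∨ (d ∨ d ∧ e) ∧ c) ∨ c ∧ ¬c) ∧ ¬c
= (e ∨ ¬(d ∨ d ∧ c) ∨ c ∧ ¬c) ∧ ¬c   [absorption]
= (e ∨ ¬(d ∨ d ∧ c)) ∧ ¬c   [complement / identity]
= (e ∨ ¬d) ∧ ¬c   [absorption]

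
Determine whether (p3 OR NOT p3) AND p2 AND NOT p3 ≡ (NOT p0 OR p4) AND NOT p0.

No

E1: (p3 OR NOT p3) AND p2 AND NOT p3
    = p2 AND NOT p3   (complement / identity)
E2: (NOT p0 OR p4) AND NOT p0
    = NOT p0   (absorption)
These differ: at p0=0, p2=0, p3=0, p4=1, E1 = 0 but E2 = 1.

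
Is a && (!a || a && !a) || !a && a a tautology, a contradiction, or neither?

contradiction

a && (!a || a && !a) || !a && a
= a && !a || !a && a   (complement / identity)
= !a && a   (complement / identity)
= false   (complement)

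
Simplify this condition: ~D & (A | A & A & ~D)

~D & (A | A & A & ~D)
= ~D & (A | A & ~D)
= ~D & A

~D & A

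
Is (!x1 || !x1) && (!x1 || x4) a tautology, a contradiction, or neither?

neither

(!x1 || !x1) && (!x1 || x4)
= !x1 && (!x1 || x4)
= !x1
This depends on x1, so it is not a constant.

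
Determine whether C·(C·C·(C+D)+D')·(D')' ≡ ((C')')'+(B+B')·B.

No

E1: C·(C·C·(C+D)+D')·(D')'
    = C·(C·C+D')·(D')'   (absorption)
    = C·(C+D')·(D')'   (idempotence)
    = C·(C+D')·D   (double negation)
    = C·D   (absorption)
E2: ((C')')'+(B+B')·B
    = C'+(B+B')·B   (double negation)
    = C'+B   (complement / identity)
These differ: at B=1, C=0, D=0, E1 = 0 but E2 = 1.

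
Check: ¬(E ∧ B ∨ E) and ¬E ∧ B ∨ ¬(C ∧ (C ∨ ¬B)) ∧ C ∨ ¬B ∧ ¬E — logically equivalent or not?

Yes

E1: ¬(E ∧ B ∨ E)
    = ¬E
E2: ¬E ∧ B ∨ ¬(C ∧ (C ∨ ¬B)) ∧ C ∨ ¬B ∧ ¬E
    = ¬E ∧ B ∨ ¬C ∧ C ∨ ¬B ∧ ¬E
    = ¬E ∧ B ∨ ¬B ∧ ¬E
    = ¬E
Both reduce to ¬E, so they are equivalent.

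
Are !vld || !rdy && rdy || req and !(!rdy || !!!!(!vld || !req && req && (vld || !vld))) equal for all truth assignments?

E1: !vld || !rdy && rdy || req
    = !vld || req
E2: !(!rdy || !!!!(!vld || !req && req && (vld || !vld)))
    = !(!rdy || !!!!(!vld || !req && req))
    = !(!rdy || !!(!vld || !req && req))
    = !(!rdy || !!!vld)
    = !(!rdy || !vld)
    = rdy && vld
These differ: at rdy=0, req=1, vld=0, E1 = 1 but E2 = 0.

No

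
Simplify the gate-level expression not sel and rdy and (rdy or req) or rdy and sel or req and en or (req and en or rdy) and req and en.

rdy or req and en

not sel and rdy and (rdy or req) or rdy and sel or req and en or (req and en or rdy) and req and en
= not sel and rdy and (rdy or req) or rdy and sel or req and en or req and en   [absorption]
= not sel and rdy or rdy and sel or req and en or req and en   [absorption]
= rdy or req and en or req and en   [distribution]
= rdy or req and en   [idempotence]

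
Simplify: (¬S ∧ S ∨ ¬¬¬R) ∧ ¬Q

¬R ∧ ¬Q

(¬S ∧ S ∨ ¬¬¬R) ∧ ¬Q
= ¬¬¬R ∧ ¬Q   [complement / identity]
= ¬R ∧ ¬Q   [double negation]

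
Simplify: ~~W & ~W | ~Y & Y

0

~~W & ~W | ~Y & Y
= ~~W & ~W   [complement / identity]
= W & ~W   [double negation]
= 0   [complement]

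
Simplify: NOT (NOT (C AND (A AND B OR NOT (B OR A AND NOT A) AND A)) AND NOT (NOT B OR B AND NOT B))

C AND A OR NOT B

NOT (NOT (C AND (A AND B OR NOT (B OR A AND NOT A) AND A)) AND NOT (NOT B OR B AND NOT B))
= NOT (NOT (C AND (A AND B OR NOT B AND A)) AND NOT (NOT B OR B AND NOT B))
= NOT (NOT (C AND (A AND B OR NOT B AND A)) AND NOT NOT B)
= NOT (NOT (C AND A) AND NOT NOT B)
= C AND A OR NOT B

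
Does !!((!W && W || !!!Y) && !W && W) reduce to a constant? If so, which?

yes, False

!!((!W && W || !!!Y) && !W && W)
= !!((!W && W || !Y) && !W && W)   — double negation
= (!W && W || !Y) && !W && W   — double negation
= !W && W   — absorption
= false   — complement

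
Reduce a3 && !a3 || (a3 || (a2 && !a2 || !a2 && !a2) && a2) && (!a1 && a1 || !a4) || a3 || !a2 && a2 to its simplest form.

a3

a3 && !a3 || (a3 || (a2 && !a2 || !a2 && !a2) && a2) && (!a1 && a1 || !a4) || a3 || !a2 && a2
= a3 && !a3 || (a3 || !a2 && a2) && (!a1 && a1 || !a4) || a3 || !a2 && a2   — distribution
= a3 && !a3 || (a3 || !a2 && a2) && !a4 || a3 || !a2 && a2   — complement / identity
= a3 && !a3 || a3 || !a2 && a2   — absorption
= a3 && !a3 || a3   — complement / identity
= a3   — complement / identity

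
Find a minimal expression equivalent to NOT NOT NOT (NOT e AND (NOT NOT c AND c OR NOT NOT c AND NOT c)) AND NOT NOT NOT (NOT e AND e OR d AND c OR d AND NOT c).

(e OR NOT c) AND NOT d

NOT NOT NOT (NOT e AND (NOT NOT c AND c OR NOT NOT c AND NOT c)) AND NOT NOT NOT (NOT e AND e OR d AND c OR d AND NOT c)
= NOT NOT NOT (NOT e AND NOT NOT c) AND NOT NOT NOT (NOT e AND e OR d AND c OR d AND NOT c)   — distribution
= NOT NOT NOT (NOT e AND NOT NOT c) AND NOT NOT NOT (d AND c OR d AND NOT c)   — complement / identity
= NOT (NOT e AND NOT NOT c) AND NOT NOT NOT (d AND c OR d AND NOT c)   — double negation
= (e OR NOT c) AND NOT NOT NOT (d AND c OR d AND NOT c)   — De Morgan
= (e OR NOT c) AND NOT NOT NOT d   — distribution
= (e OR NOT c) AND NOT d   — double negation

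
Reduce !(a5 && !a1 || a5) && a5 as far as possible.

!(a5 && !a1 || a5) && a5
= !a5 && a5   [absorption]
= false   [complement]

false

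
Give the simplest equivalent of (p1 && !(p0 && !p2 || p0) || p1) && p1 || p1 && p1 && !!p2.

p1

(p1 && !(p0 && !p2 || p0) || p1) && p1 || p1 && p1 && !!p2
= (p1 && !(p0 && !p2 || p0) || p1) && p1 || p1 && p1 && p2
= (p1 && !p0 || p1) && p1 || p1 && p1 && p2
= p1 && p1 || p1 && p1 && p2
= p1 && p1
= p1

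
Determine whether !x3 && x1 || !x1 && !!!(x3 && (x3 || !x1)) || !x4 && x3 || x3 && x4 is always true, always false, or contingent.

!x3 && x1 || !x1 && !!!(x3 && (x3 || !x1)) || !x4 && x3 || x3 && x4
= !x3 && x1 || !x1 && !(x3 && (x3 || !x1)) || !x4 && x3 || x3 && x4   — double negation
= !x3 && x1 || !x1 && !x3 || !x4 && x3 || x3 && x4   — absorption
= !x3 || !x4 && x3 || x3 && x4   — distribution
= !x3 || x3   — distribution
= true   — complement

always true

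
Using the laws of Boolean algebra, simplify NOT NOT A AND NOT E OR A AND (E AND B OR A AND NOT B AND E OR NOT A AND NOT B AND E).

A

NOT NOT A AND NOT E OR A AND (E AND B OR A AND NOT B AND E OR NOT A AND NOT B AND E)
= NOT NOT A AND NOT E OR A AND (E AND B OR NOT B AND E)
= A AND NOT E OR A AND (E AND B OR NOT B AND E)
= A AND NOT E OR A AND E
= A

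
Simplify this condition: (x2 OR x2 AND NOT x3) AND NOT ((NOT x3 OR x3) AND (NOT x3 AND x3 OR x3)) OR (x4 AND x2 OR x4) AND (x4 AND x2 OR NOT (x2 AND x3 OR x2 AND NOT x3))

x2 AND NOT x3 OR x4

(x2 OR x2 AND NOT x3) AND NOT ((NOT x3 OR x3) AND (NOT x3 AND x3 OR x3)) OR (x4 AND x2 OR x4) AND (x4 AND x2 OR NOT (x2 AND x3 OR x2 AND NOT x3))
= (x2 OR x2 AND NOT x3) AND NOT ((NOT x3 OR x3) AND (NOT x3 AND x3 OR x3)) OR (x4 AND x2 OR x4) AND (x4 AND x2 OR NOT x2)   [distribution]
= (x2 OR x2 AND NOT x3) AND NOT (NOT x3 AND x3 OR x3) OR (x4 AND x2 OR x4) AND (x4 AND x2 OR NOT x2)   [complement / identity]
= (x2 OR x2 AND NOT x3) AND NOT (NOT x3 AND x3 OR x3) OR x4 AND NOT x2 OR x4 AND x2   [distribution]
= (x2 OR x2 AND NOT x3) AND NOT x3 OR x4 AND NOT x2 OR x4 AND x2   [complement / identity]
= x2 AND NOT x3 OR x4 AND NOT x2 OR x4 AND x2   [absorption]
= x2 AND NOT x3 OR x4   [distribution]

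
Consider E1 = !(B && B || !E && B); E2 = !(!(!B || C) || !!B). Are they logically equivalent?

E1: !(B && B || !E && B)
    = !(B && (B || !E))   [distribution]
    = !B   [absorption]
E2: !(!(!B || C) || !!B)
    = (!B || C) && !B   [De Morgan]
    = !B   [absorption]
Both reduce to !B, so they are equivalent.

Yes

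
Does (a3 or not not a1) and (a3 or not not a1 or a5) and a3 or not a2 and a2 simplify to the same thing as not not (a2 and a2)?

E1: (a3 or not not a1) and (a3 or not not a1 or a5) and a3 or not a2 and a2
    = (a3 or not not a1) and (a3 or not not a1 or a5) and a3   — complement / identity
    = (a3 or not not a1) and a3   — absorption
    = (a3 or a1) and a3   — double negation
    = a3   — absorption
E2: not not (a2 and a2)
    = not not a2   — idempotence
    = a2   — double negation
These differ: at a1=1, a2=0, a3=1, a5=0, E1 = 1 but E2 = 0.

No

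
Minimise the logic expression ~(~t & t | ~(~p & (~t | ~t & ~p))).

~(~t & t | ~(~p & (~t | ~t & ~p)))
= ~~(~p & (~t | ~t & ~p))   [complement / identity]
= ~p & (~t | ~t & ~p)   [double negation]
= ~p & ~t   [absorption]

~p & ~t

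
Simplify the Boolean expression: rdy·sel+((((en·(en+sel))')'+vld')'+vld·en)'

rdy·sel+vld'

rdy·sel+((((en·(en+sel))')'+vld')'+vld·en)'
= rdy·sel+((en·(en+sel))'·vld+vld·en)'   (De Morgan)
= rdy·sel+(en'·vld+vld·en)'   (absorption)
= rdy·sel+vld'   (distribution)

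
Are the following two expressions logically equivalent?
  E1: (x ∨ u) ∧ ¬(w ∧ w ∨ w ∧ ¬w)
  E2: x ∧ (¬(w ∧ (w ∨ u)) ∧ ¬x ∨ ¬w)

E1: (x ∨ u) ∧ ¬(w ∧ w ∨ w ∧ ¬w)
    = (x ∨ u) ∧ ¬w   [distribution]
E2: x ∧ (¬(w ∧ (w ∨ u)) ∧ ¬x ∨ ¬w)
    = x ∧ (¬w ∧ ¬x ∨ ¬w)   [absorption]
    = x ∧ ¬w   [absorption]
These differ: at u=1, w=0, x=0, E1 = 1 but E2 = 0.

No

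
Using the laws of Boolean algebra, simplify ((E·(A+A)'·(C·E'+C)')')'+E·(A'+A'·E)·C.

((E·(A+A)'·(C·E'+C)')')'+E·(A'+A'·E)·C
= ((E·A'·(C·E'+C)')')'+E·(A'+A'·E)·C   (idempotence)
= ((E·A'·(C·E'+C)')')'+E·A'·C   (absorption)
= E·A'·(C·E'+C)'+E·A'·C   (double negation)
= E·A'·C'+E·A'·C   (absorption)
= E·A'   (distribution)

E·A'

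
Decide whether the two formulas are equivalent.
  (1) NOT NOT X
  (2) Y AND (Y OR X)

E1: NOT NOT X
    = X   — double negation
E2: Y AND (Y OR X)
    = Y   — absorption
These differ: at X=1, Y=0, E1 = 1 but E2 = 0.

No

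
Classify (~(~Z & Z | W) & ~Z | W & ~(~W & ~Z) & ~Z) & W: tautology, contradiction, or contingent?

contingent

(~(~Z & Z | W) & ~Z | W & ~(~W & ~Z) & ~Z) & W
= (~W & ~Z | W & ~(~W & ~Z) & ~Z) & W   [complement / identity]
= (~W & ~Z | W & (W | Z) & ~Z) & W   [De Morgan]
= (~W & ~Z | W & ~Z) & W   [absorption]
= ~Z & W   [distribution]
This depends on W, Z, so it is not a constant.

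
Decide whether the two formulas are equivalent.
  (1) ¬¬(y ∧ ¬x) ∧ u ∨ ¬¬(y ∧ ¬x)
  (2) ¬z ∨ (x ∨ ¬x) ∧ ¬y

No

E1: ¬¬(y ∧ ¬x) ∧ u ∨ ¬¬(y ∧ ¬x)
    = ¬¬(y ∧ ¬x)   (absorption)
    = y ∧ ¬x   (double negation)
E2: ¬z ∨ (x ∨ ¬x) ∧ ¬y
    = ¬z ∨ ¬y   (complement / identity)
These differ: at u=1, x=1, y=0, z=0, E1 = 0 but E2 = 1.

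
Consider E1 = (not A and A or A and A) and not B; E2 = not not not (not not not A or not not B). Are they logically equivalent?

E1: (not A and A or A and A) and not B
    = A and not B   — distribution
E2: not not not (not not not A or not not B)
    = not not not (not A or not not B)   — double negation
    = not not (A and not B)   — De Morgan
    = A and not B   — double negation
Both reduce to A and not B, so they are equivalent.

Yes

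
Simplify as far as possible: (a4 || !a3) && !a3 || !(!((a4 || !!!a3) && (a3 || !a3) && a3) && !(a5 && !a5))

a4 || !a3

(a4 || !a3) && !a3 || !(!((a4 || !!!a3) && (a3 || !a3) && a3) && !(a5 && !a5))
= (a4 || !a3) && !a3 || !(!((a4 || !!!a3) && a3) && !(a5 && !a5))   (complement / identity)
= (a4 || !a3) && !a3 || (a4 || !!!a3) && a3 || a5 && !a5   (De Morgan)
= (a4 || !a3) && !a3 || (a4 || !!!a3) && a3   (complement / identity)
= (a4 || !a3) && !a3 || (a4 || !a3) && a3   (double negation)
= a4 || !a3   (distribution)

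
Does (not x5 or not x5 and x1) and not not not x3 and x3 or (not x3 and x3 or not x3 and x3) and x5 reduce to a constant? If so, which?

yes, False

(not x5 or not x5 and x1) and not not not x3 and x3 or (not x3 and x3 or not x3 and x3) and x5
= (not x5 or not x5 and x1) and not x3 and x3 or (not x3 and x3 or not x3 and x3) and x5   [double negation]
= (not x5 or not x5 and x1) and not x3 and x3 or not x3 and x3 and x5   [idempotence]
= not x5 and not x3 and x3 or not x3 and x3 and x5   [absorption]
= not x3 and x3   [distribution]
= False   [complement]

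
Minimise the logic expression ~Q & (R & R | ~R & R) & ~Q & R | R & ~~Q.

~Q & (R & R | ~R & R) & ~Q & R | R & ~~Q
= ~Q & R & ~Q & R | R & ~~Q   (distribution)
= ~Q & R | R & ~~Q   (idempotence)
= ~Q & R | R & Q   (double negation)
= R   (distribution)

R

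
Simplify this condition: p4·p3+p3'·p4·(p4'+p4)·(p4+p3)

p4

p4·p3+p3'·p4·(p4'+p4)·(p4+p3)
= p4·p3+p3'·p4·(p4+p3)   — complement / identity
= p4·p3+p3'·p4   — absorption
= p4   — distribution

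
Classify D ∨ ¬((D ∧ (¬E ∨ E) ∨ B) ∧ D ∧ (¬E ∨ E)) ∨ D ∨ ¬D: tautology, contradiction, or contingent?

tautology

D ∨ ¬((D ∧ (¬E ∨ E) ∨ B) ∧ D ∧ (¬E ∨ E)) ∨ D ∨ ¬D
= D ∨ ¬(D ∧ (¬E ∨ E)) ∨ D ∨ ¬D   — absorption
= D ∨ ¬D ∨ D ∨ ¬D   — complement / identity
= D ∨ ¬D   — idempotence
= True   — complement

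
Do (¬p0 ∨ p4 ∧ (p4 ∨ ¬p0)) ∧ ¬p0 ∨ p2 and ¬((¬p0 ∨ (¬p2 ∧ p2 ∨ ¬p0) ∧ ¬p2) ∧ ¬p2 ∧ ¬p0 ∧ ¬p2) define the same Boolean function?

E1: (¬p0 ∨ p4 ∧ (p4 ∨ ¬p0)) ∧ ¬p0 ∨ p2
    = (¬p0 ∨ p4) ∧ ¬p0 ∨ p2   — absorption
    = ¬p0 ∨ p2   — absorption
E2: ¬((¬p0 ∨ (¬p2 ∧ p2 ∨ ¬p0) ∧ ¬p2) ∧ ¬p2 ∧ ¬p0 ∧ ¬p2)
    = ¬((¬p0 ∨ ¬p0 ∧ ¬p2) ∧ ¬p2 ∧ ¬p0 ∧ ¬p2)   — complement / identity
    = ¬(¬p0 ∧ ¬p2 ∧ ¬p0 ∧ ¬p2)   — absorption
    = ¬(¬p0 ∧ ¬p2)   — idempotence
    = p0 ∨ p2   — De Morgan
These differ: at p0=0, p2=0, p4=0, E1 = 1 but E2 = 0.

No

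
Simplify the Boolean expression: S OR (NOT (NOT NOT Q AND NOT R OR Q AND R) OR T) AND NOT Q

S OR (NOT (NOT NOT Q AND NOT R OR Q AND R) OR T) AND NOT Q
= S OR (NOT (Q AND NOT R OR Q AND R) OR T) AND NOT Q   (double negation)
= S OR (NOT Q OR T) AND NOT Q   (distribution)
= S OR NOT Q   (absorption)

S OR NOT Q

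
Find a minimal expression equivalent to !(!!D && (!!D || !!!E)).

!D

!(!!D && (!!D || !!!E))
= !(!!D && (!!D || !E))   — double negation
= !!!D   — absorption
= !D   — double negation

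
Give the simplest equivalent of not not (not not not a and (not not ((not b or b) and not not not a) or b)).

not a

not not (not not not a and (not not ((not b or b) and not not not a) or b))
= not not (not not not a and (not not not not not a or b))   [complement / identity]
= not not (not not not a and (not not not a or b))   [double negation]
= not not not not not a   [absorption]
= not not not a   [double negation]
= not a   [double negation]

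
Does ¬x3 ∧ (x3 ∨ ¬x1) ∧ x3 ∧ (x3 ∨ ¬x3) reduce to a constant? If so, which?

yes, False

¬x3 ∧ (x3 ∨ ¬x1) ∧ x3 ∧ (x3 ∨ ¬x3)
= ¬x3 ∧ x3 ∧ (x3 ∨ ¬x3)   [absorption]
= ¬x3 ∧ x3   [complement / identity]
= False   [complement]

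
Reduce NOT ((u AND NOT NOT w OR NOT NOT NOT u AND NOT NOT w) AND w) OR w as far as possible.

TRUE

NOT ((u AND NOT NOT w OR NOT NOT NOT u AND NOT NOT w) AND w) OR w
= NOT ((u AND NOT NOT w OR NOT u AND NOT NOT w) AND w) OR w   — double negation
= NOT (NOT NOT w AND w) OR w   — distribution
= NOT (w AND w) OR w   — double negation
= NOT w OR w   — idempotence
= TRUE   — complement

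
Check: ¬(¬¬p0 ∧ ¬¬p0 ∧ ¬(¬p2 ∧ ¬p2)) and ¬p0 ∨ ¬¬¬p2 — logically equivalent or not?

E1: ¬(¬¬p0 ∧ ¬¬p0 ∧ ¬(¬p2 ∧ ¬p2))
    = ¬(¬¬p0 ∧ ¬(¬p2 ∧ ¬p2))
    = ¬(¬¬p0 ∧ ¬¬p2)
    = ¬p0 ∨ ¬p2
E2: ¬p0 ∨ ¬¬¬p2
    = ¬p0 ∨ ¬p2
Both reduce to ¬p0 ∨ ¬p2, so they are equivalent.

Yes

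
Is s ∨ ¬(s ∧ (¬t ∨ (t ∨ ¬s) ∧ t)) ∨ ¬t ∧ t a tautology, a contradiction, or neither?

tautology

s ∨ ¬(s ∧ (¬t ∨ (t ∨ ¬s) ∧ t)) ∨ ¬t ∧ t
= s ∨ ¬(s ∧ (¬t ∨ t)) ∨ ¬t ∧ t   — absorption
= s ∨ ¬(s ∧ (¬t ∨ t))   — complement / identity
= s ∨ ¬s   — complement / identity
= True   — complement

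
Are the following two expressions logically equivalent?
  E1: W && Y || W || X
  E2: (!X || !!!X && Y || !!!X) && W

E1: W && Y || W || X
    = W || X   — absorption
E2: (!X || !!!X && Y || !!!X) && W
    = (!X || !!!X) && W   — absorption
    = (!X || !X) && W   — double negation
    = !X && W   — idempotence
These differ: at W=0, X=1, Y=0, E1 = 1 but E2 = 0.

No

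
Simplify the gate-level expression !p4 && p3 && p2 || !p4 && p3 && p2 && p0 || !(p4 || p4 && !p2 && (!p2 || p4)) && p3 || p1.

!p4 && p3 && p2 || !p4 && p3 && p2 && p0 || !(p4 || p4 && !p2 && (!p2 || p4)) && p3 || p1
= !p4 && p3 && p2 || !(p4 || p4 && !p2 && (!p2 || p4)) && p3 || p1   [absorption]
= !p4 && p3 && p2 || !(p4 || p4 && !p2) && p3 || p1   [absorption]
= !p4 && p3 && p2 || !p4 && p3 || p1   [absorption]
= !p4 && p3 || p1   [absorption]

!p4 && p3 || p1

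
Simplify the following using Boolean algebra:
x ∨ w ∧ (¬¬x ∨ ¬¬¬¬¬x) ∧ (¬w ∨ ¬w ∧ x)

x ∨ w ∧ (¬¬x ∨ ¬¬¬¬¬x) ∧ (¬w ∨ ¬w ∧ x)
= x ∨ w ∧ (¬¬x ∨ ¬¬¬x) ∧ (¬w ∨ ¬w ∧ x)   — double negation
= x ∨ w ∧ (x ∨ ¬¬¬x) ∧ (¬w ∨ ¬w ∧ x)   — double negation
= x ∨ w ∧ (x ∨ ¬¬¬x) ∧ ¬w   — absorption
= x ∨ w ∧ (x ∨ ¬x) ∧ ¬w   — double negation
= x ∨ w ∧ ¬w   — complement / identity
= x   — complement / identity

x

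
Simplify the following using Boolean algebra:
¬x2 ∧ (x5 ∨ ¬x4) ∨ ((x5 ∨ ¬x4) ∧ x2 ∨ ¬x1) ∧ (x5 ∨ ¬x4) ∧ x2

¬x2 ∧ (x5 ∨ ¬x4) ∨ ((x5 ∨ ¬x4) ∧ x2 ∨ ¬x1) ∧ (x5 ∨ ¬x4) ∧ x2
= ¬x2 ∧ (x5 ∨ ¬x4) ∨ (x5 ∨ ¬x4) ∧ x2
= x5 ∨ ¬x4

x5 ∨ ¬x4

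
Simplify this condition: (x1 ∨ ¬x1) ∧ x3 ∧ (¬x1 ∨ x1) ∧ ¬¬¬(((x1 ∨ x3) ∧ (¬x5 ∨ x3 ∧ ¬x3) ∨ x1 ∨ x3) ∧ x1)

(x1 ∨ ¬x1) ∧ x3 ∧ (¬x1 ∨ x1) ∧ ¬¬¬(((x1 ∨ x3) ∧ (¬x5 ∨ x3 ∧ ¬x3) ∨ x1 ∨ x3) ∧ x1)
= x3 ∧ (¬x1 ∨ x1) ∧ ¬¬¬(((x1 ∨ x3) ∧ (¬x5 ∨ x3 ∧ ¬x3) ∨ x1 ∨ x3) ∧ x1)   [complement / identity]
= x3 ∧ (¬x1 ∨ x1) ∧ ¬¬¬(((x1 ∨ x3) ∧ ¬x5 ∨ x1 ∨ x3) ∧ x1)   [complement / identity]
= x3 ∧ (¬x1 ∨ x1) ∧ ¬¬¬((x1 ∨ x3) ∧ x1)   [absorption]
= x3 ∧ (¬x1 ∨ x1) ∧ ¬¬¬x1   [absorption]
= x3 ∧ ¬¬¬x1   [complement / identity]
= x3 ∧ ¬x1   [double negation]

x3 ∧ ¬x1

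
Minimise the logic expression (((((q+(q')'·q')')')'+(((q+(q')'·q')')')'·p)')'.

(((((q+(q')'·q')')')'+(((q+(q')'·q')')')'·p)')'
= (((((q+(q')'·q')')')')')'
= (((q+(q')'·q')')')'
= (q+(q')'·q')'
= (q+q·q')'
= q'

q'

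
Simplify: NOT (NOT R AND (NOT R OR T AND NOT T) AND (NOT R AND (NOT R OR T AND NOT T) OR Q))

NOT (NOT R AND (NOT R OR T AND NOT T) AND (NOT R AND (NOT R OR T AND NOT T) OR Q))
= NOT (NOT R AND (NOT R OR T AND NOT T))   — absorption
= NOT (NOT R AND NOT R)   — complement / identity
= R OR R   — De Morgan
= R   — idempotence

R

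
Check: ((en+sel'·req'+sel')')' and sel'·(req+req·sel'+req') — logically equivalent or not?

E1: ((en+sel'·req'+sel')')'
    = ((en+sel')')'
    = en+sel'
E2: sel'·(req+req·sel'+req')
    = sel'·(req+req')
    = sel'
These differ: at en=1, req=0, sel=1, E1 = 1 but E2 = 0.

No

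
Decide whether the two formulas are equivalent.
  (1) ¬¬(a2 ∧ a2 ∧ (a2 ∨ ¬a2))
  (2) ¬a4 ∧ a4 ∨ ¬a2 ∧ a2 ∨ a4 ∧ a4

E1: ¬¬(a2 ∧ a2 ∧ (a2 ∨ ¬a2))
    = ¬¬(a2 ∧ a2)   — complement / identity
    = ¬¬a2   — idempotence
    = a2   — double negation
E2: ¬a4 ∧ a4 ∨ ¬a2 ∧ a2 ∨ a4 ∧ a4
    = ¬a4 ∧ a4 ∨ a4 ∧ a4   — complement / identity
    = a4   — distribution
These differ: at a2=0, a4=1, E1 = 0 but E2 = 1.

No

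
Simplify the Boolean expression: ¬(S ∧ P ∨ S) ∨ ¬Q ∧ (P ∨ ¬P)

¬S ∨ ¬Q

¬(S ∧ P ∨ S) ∨ ¬Q ∧ (P ∨ ¬P)
= ¬S ∨ ¬Q ∧ (P ∨ ¬P)   — absorption
= ¬S ∨ ¬Q   — complement / identity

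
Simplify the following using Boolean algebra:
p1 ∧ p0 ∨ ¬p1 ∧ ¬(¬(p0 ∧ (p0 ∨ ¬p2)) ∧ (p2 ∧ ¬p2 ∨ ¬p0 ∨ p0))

p1 ∧ p0 ∨ ¬p1 ∧ ¬(¬(p0 ∧ (p0 ∨ ¬p2)) ∧ (p2 ∧ ¬p2 ∨ ¬p0 ∨ p0))
= p1 ∧ p0 ∨ ¬p1 ∧ ¬(¬(p0 ∧ (p0 ∨ ¬p2)) ∧ (¬p0 ∨ p0))   — complement / identity
= p1 ∧ p0 ∨ ¬p1 ∧ ¬¬(p0 ∧ (p0 ∨ ¬p2))   — complement / identity
= p1 ∧ p0 ∨ ¬p1 ∧ ¬¬p0   — absorption
= p1 ∧ p0 ∨ ¬p1 ∧ p0   — double negation
= p0   — distribution

p0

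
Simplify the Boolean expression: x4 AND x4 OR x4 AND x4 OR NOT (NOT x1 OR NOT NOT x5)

x4 OR x1 AND NOT x5

x4 AND x4 OR x4 AND x4 OR NOT (NOT x1 OR NOT NOT x5)
= x4 AND x4 OR x4 AND x4 OR x1 AND NOT x5
= x4 AND x4 OR x1 AND NOT x5
= x4 OR x1 AND NOT x5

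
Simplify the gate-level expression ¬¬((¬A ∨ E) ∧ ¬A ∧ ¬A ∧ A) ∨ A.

¬¬((¬A ∨ E) ∧ ¬A ∧ ¬A ∧ A) ∨ A
= ¬¬((¬A ∨ E) ∧ ¬A ∧ A) ∨ A   [idempotence]
= ¬¬(¬A ∧ A) ∨ A   [absorption]
= ¬A ∧ A ∨ A   [double negation]
= A   [complement / identity]

A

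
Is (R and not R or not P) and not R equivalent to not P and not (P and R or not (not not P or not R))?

Yes

E1: (R and not R or not P) and not R
    = not P and not R   (complement / identity)
E2: not P and not (P and R or not (not not P or not R))
    = not P and not (P and R or not P and R)   (De Morgan)
    = not P and not R   (distribution)
Both reduce to not P and not R, so they are equivalent.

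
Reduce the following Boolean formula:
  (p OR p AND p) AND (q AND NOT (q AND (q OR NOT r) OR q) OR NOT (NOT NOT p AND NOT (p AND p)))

p

(p OR p AND p) AND (q AND NOT (q AND (q OR NOT r) OR q) OR NOT (NOT NOT p AND NOT (p AND p)))
= (p OR p AND p) AND (q AND NOT (q OR q) OR NOT (NOT NOT p AND NOT (p AND p)))   (absorption)
= (p OR p AND p) AND (q AND NOT q OR NOT (NOT NOT p AND NOT (p AND p)))   (idempotence)
= (p OR p AND p) AND NOT (NOT NOT p AND NOT (p AND p))   (complement / identity)
= (p OR p AND p) AND (NOT p OR p AND p)   (De Morgan)
= p AND p OR p AND NOT p   (distribution)
= p   (distribution)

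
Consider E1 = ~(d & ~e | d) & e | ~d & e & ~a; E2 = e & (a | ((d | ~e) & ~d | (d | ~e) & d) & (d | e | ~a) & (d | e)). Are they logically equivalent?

No

E1: ~(d & ~e | d) & e | ~d & e & ~a
    = ~d & e | ~d & e & ~a   (absorption)
    = ~d & e   (absorption)
E2: e & (a | ((d | ~e) & ~d | (d | ~e) & d) & (d | e | ~a) & (d | e))
    = e & (a | ((d | ~e) & ~d | (d | ~e) & d) & (d | e))   (absorption)
    = e & (a | (d | ~e) & (d | e))   (distribution)
    = e & (a | d | ~e & e)   (distribution)
    = e & (a | d)   (complement / identity)
These differ: at a=1, d=1, e=1, E1 = 0 but E2 = 1.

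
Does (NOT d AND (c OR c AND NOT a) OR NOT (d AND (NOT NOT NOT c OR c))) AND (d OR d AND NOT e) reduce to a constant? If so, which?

(NOT d AND (c OR c AND NOT a) OR NOT (d AND (NOT NOT NOT c OR c))) AND (d OR d AND NOT e)
= (NOT d AND c OR NOT (d AND (NOT NOT NOT c OR c))) AND (d OR d AND NOT e)
= (NOT d AND c OR NOT (d AND (NOT c OR c))) AND (d OR d AND NOT e)
= (NOT d AND c OR NOT d) AND (d OR d AND NOT e)
= (NOT d AND c OR NOT d) AND d
= NOT d AND d
= FALSE

yes, False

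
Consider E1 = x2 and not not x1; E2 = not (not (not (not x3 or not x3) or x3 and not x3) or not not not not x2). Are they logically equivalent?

E1: x2 and not not x1
    = x2 and x1   [double negation]
E2: not (not (not (not x3 or not x3) or x3 and not x3) or not not not not x2)
    = not (not (not (not x3 or not x3) or x3 and not x3) or not not x2)   [double negation]
    = not (not (x3 and x3 or x3 and not x3) or not not x2)   [De Morgan]
    = not (not x3 or not not x2)   [distribution]
    = x3 and not x2   [De Morgan]
These differ: at x1=1, x2=1, x3=1, E1 = 1 but E2 = 0.

No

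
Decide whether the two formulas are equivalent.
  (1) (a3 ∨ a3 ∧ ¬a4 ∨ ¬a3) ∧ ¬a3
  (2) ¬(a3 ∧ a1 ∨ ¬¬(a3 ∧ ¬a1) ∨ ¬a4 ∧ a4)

Yes

E1: (a3 ∨ a3 ∧ ¬a4 ∨ ¬a3) ∧ ¬a3
    = (a3 ∨ ¬a3) ∧ ¬a3
    = ¬a3
E2: ¬(a3 ∧ a1 ∨ ¬¬(a3 ∧ ¬a1) ∨ ¬a4 ∧ a4)
    = ¬(a3 ∧ a1 ∨ a3 ∧ ¬a1 ∨ ¬a4 ∧ a4)
    = ¬(a3 ∨ ¬a4 ∧ a4)
    = ¬a3
Both reduce to ¬a3, so they are equivalent.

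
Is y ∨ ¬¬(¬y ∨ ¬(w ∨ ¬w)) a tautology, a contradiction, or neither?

y ∨ ¬¬(¬y ∨ ¬(w ∨ ¬w))
= y ∨ ¬(y ∧ (w ∨ ¬w))   — De Morgan
= y ∨ ¬y   — complement / identity
= True   — complement

tautology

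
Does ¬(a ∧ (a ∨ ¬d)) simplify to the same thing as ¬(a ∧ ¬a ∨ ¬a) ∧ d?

No

E1: ¬(a ∧ (a ∨ ¬d))
    = ¬a
E2: ¬(a ∧ ¬a ∨ ¬a) ∧ d
    = ¬¬a ∧ d
    = a ∧ d
These differ: at a=0, d=1, E1 = 1 but E2 = 0.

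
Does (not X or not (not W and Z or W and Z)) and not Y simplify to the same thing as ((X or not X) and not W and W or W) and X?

E1: (not X or not (not W and Z or W and Z)) and not Y
    = (not X or not Z) and not Y
E2: ((X or not X) and not W and W or W) and X
    = (not W and W or W) and X
    = W and X
These differ: at W=1, X=0, Y=0, Z=0, E1 = 1 but E2 = 0.

No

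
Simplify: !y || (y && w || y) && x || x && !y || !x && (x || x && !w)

!y || (y && w || y) && x || x && !y || !x && (x || x && !w)
= !y || y && x || x && !y || !x && (x || x && !w)   (absorption)
= !y || y && x || x && !y || !x && x   (absorption)
= !y || x || !x && x   (distribution)
= !y || x   (complement / identity)

!y || x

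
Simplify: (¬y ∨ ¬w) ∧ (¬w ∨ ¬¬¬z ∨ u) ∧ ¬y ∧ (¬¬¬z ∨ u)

¬y ∧ (¬z ∨ u)

(¬y ∨ ¬w) ∧ (¬w ∨ ¬¬¬z ∨ u) ∧ ¬y ∧ (¬¬¬z ∨ u)
= (¬y ∧ (¬¬¬z ∨ u) ∨ ¬w) ∧ ¬y ∧ (¬¬¬z ∨ u)   — distribution
= ¬y ∧ (¬¬¬z ∨ u)   — absorption
= ¬y ∧ (¬z ∨ u)   — double negation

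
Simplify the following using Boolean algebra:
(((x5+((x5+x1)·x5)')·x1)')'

(((x5+((x5+x1)·x5)')·x1)')'
= (x5+((x5+x1)·x5)')·x1   [double negation]
= (x5+x5')·x1   [absorption]
= x1   [complement / identity]

x1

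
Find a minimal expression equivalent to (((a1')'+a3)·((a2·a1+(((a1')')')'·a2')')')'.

(((a1')'+a3)·((a2·a1+(((a1')')')'·a2')')')'
= (((a1')'+a3)·((a2·a1+(a1')'·a2')')')'   [double negation]
= (((a1')'+a3)·((a2·a1+a1·a2')')')'   [double negation]
= (((a1')'+a3)·((a1·(a2+a2'))')')'   [distribution]
= (((a1')'+a3)·(a1')')'   [complement / identity]
= ((a1')')'   [absorption]
= a1'   [double negation]

a1'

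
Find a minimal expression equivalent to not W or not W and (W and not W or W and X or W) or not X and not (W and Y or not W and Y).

not W or not W and (W and not W or W and X or W) or not X and not (W and Y or not W and Y)
= not W or not W and (W and X or W) or not X and not (W and Y or not W and Y)   — complement / identity
= not W or not W and W or not X and not (W and Y or not W and Y)   — absorption
= not W or not X and not (W and Y or not W and Y)   — complement / identity
= not W or not X and not Y   — distribution

not W or not X and not Y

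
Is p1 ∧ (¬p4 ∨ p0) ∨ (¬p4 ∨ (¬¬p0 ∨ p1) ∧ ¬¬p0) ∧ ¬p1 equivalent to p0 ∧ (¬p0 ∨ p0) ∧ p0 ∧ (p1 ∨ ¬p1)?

E1: p1 ∧ (¬p4 ∨ p0) ∨ (¬p4 ∨ (¬¬p0 ∨ p1) ∧ ¬¬p0) ∧ ¬p1
    = p1 ∧ (¬p4 ∨ p0) ∨ (¬p4 ∨ ¬¬p0) ∧ ¬p1   [absorption]
    = p1 ∧ (¬p4 ∨ p0) ∨ (¬p4 ∨ p0) ∧ ¬p1   [double negation]
    = ¬p4 ∨ p0   [distribution]
E2: p0 ∧ (¬p0 ∨ p0) ∧ p0 ∧ (p1 ∨ ¬p1)
    = p0 ∧ p0 ∧ (p1 ∨ ¬p1)   [complement / identity]
    = p0 ∧ p0   [complement / identity]
    = p0   [idempotence]
These differ: at p0=0, p1=0, p4=0, E1 = 1 but E2 = 0.

No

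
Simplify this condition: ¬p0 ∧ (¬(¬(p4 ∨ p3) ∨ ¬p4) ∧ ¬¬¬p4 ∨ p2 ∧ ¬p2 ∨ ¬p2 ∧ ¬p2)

¬p0 ∧ (¬(¬(p4 ∨ p3) ∨ ¬p4) ∧ ¬¬¬p4 ∨ p2 ∧ ¬p2 ∨ ¬p2 ∧ ¬p2)
= ¬p0 ∧ ((p4 ∨ p3) ∧ p4 ∧ ¬¬¬p4 ∨ p2 ∧ ¬p2 ∨ ¬p2 ∧ ¬p2)   [De Morgan]
= ¬p0 ∧ (p4 ∧ ¬¬¬p4 ∨ p2 ∧ ¬p2 ∨ ¬p2 ∧ ¬p2)   [absorption]
= ¬p0 ∧ (p4 ∧ ¬p4 ∨ p2 ∧ ¬p2 ∨ ¬p2 ∧ ¬p2)   [double negation]
= ¬p0 ∧ (p2 ∧ ¬p2 ∨ ¬p2 ∧ ¬p2)   [complement / identity]
= ¬p0 ∧ ¬p2   [distribution]

¬p0 ∧ ¬p2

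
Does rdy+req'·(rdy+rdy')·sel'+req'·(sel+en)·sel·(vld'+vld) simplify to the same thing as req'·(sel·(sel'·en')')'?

E1: rdy+req'·(rdy+rdy')·sel'+req'·(sel+en)·sel·(vld'+vld)
    = rdy+req'·sel'+req'·(sel+en)·sel·(vld'+vld)
    = rdy+req'·sel'+req'·sel·(vld'+vld)
    = rdy+req'·sel'+req'·sel
    = rdy+req'
E2: req'·(sel·(sel'·en')')'
    = req'·(sel·(sel+en))'
    = req'·sel'
These differ: at en=0, rdy=1, req=1, sel=0, vld=0, E1 = 1 but E2 = 0.

No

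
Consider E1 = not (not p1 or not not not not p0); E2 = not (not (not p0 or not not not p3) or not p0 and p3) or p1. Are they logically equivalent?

No

E1: not (not p1 or not not not not p0)
    = p1 and not not not p0   — De Morgan
    = p1 and not p0   — double negation
E2: not (not (not p0 or not not not p3) or not p0 and p3) or p1
    = not (not (not p0 or not p3) or not p0 and p3) or p1   — double negation
    = not (p0 and p3 or not p0 and p3) or p1   — De Morgan
    = not p3 or p1   — distribution
These differ: at p0=1, p1=0, p3=0, E1 = 0 but E2 = 1.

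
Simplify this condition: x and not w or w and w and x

x

x and not w or w and w and x
= x and not w or w and x   [idempotence]
= x   [distribution]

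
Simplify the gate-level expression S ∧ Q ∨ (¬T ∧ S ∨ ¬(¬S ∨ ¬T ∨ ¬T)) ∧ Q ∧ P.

S ∧ Q ∨ (¬T ∧ S ∨ ¬(¬S ∨ ¬T ∨ ¬T)) ∧ Q ∧ P
= S ∧ Q ∨ (¬T ∧ S ∨ ¬(¬S ∨ ¬T)) ∧ Q ∧ P   [idempotence]
= S ∧ Q ∨ (¬T ∧ S ∨ S ∧ T) ∧ Q ∧ P   [De Morgan]
= S ∧ Q ∨ S ∧ Q ∧ P   [distribution]
= S ∧ Q   [absorption]

S ∧ Q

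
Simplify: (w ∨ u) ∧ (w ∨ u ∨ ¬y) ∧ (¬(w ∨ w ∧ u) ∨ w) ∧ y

(w ∨ u) ∧ (w ∨ u ∨ ¬y) ∧ (¬(w ∨ w ∧ u) ∨ w) ∧ y
= (w ∨ u) ∧ (w ∨ u ∨ ¬y) ∧ (¬w ∨ w) ∧ y   [absorption]
= (w ∨ u) ∧ (¬w ∨ w) ∧ y   [absorption]
= (w ∨ u) ∧ y   [complement / identity]

(w ∨ u) ∧ y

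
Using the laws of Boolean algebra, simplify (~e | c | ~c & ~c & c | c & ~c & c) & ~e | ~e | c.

(~e | c | ~c & ~c & c | c & ~c & c) & ~e | ~e | c
= (~e | c | ~c & c) & ~e | ~e | c
= (~e | c) & ~e | ~e | c
= ~e | c

~e | c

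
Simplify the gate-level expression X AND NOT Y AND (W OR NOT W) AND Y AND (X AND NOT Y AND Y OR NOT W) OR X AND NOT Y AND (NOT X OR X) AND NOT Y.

X AND NOT Y

X AND NOT Y AND (W OR NOT W) AND Y AND (X AND NOT Y AND Y OR NOT W) OR X AND NOT Y AND (NOT X OR X) AND NOT Y
= X AND NOT Y AND Y AND (X AND NOT Y AND Y OR NOT W) OR X AND NOT Y AND (NOT X OR X) AND NOT Y
= X AND NOT Y AND Y OR X AND NOT Y AND (NOT X OR X) AND NOT Y
= X AND NOT Y AND Y OR X AND NOT Y AND NOT Y
= X AND NOT Y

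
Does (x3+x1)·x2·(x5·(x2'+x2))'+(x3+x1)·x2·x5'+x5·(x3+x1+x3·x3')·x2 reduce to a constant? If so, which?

no

(x3+x1)·x2·(x5·(x2'+x2))'+(x3+x1)·x2·x5'+x5·(x3+x1+x3·x3')·x2
= (x3+x1)·x2·(x5·(x2'+x2))'+(x3+x1)·x2·x5'+x5·(x3+x1)·x2
= (x3+x1)·x2·(x5·(x2'+x2))'+(x3+x1)·x2
= (x3+x1)·x2·x5'+(x3+x1)·x2
= (x3+x1)·x2
This depends on x1, x2, x3, so it is not a constant.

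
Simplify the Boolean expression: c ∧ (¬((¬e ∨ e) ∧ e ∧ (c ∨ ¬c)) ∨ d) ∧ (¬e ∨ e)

c ∧ (¬e ∨ d)

c ∧ (¬((¬e ∨ e) ∧ e ∧ (c ∨ ¬c)) ∨ d) ∧ (¬e ∨ e)
= c ∧ (¬((¬e ∨ e) ∧ e ∧ (c ∨ ¬c)) ∨ d)
= c ∧ (¬(e ∧ (c ∨ ¬c)) ∨ d)
= c ∧ (¬e ∨ d)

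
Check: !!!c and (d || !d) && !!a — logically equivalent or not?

E1: !!!c
    = !c
E2: (d || !d) && !!a
    = !!a
    = a
These differ: at a=0, c=0, d=0, E1 = 1 but E2 = 0.

No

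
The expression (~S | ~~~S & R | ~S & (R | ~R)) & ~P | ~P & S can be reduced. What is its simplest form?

(~S | ~~~S & R | ~S & (R | ~R)) & ~P | ~P & S
= (~S | ~S & R | ~S & (R | ~R)) & ~P | ~P & S
= (~S | ~S & (R | ~R)) & ~P | ~P & S
= (~S | ~S) & ~P | ~P & S
= ~S & ~P | ~P & S
= ~P

~P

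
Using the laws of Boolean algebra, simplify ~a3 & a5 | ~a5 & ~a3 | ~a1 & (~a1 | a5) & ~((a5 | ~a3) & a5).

~a3 & a5 | ~a5 & ~a3 | ~a1 & (~a1 | a5) & ~((a5 | ~a3) & a5)
= ~a3 & a5 | ~a5 & ~a3 | ~a1 & ~((a5 | ~a3) & a5)   (absorption)
= ~a3 | ~a1 & ~((a5 | ~a3) & a5)   (distribution)
= ~a3 | ~a1 & ~a5   (absorption)

~a3 | ~a1 & ~a5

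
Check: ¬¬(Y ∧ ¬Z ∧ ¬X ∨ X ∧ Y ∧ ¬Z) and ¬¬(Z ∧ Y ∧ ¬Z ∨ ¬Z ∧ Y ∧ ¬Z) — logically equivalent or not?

Yes

E1: ¬¬(Y ∧ ¬Z ∧ ¬X ∨ X ∧ Y ∧ ¬Z)
    = ¬¬(Y ∧ ¬Z)
    = Y ∧ ¬Z
E2: ¬¬(Z ∧ Y ∧ ¬Z ∨ ¬Z ∧ Y ∧ ¬Z)
    = ¬¬(Y ∧ ¬Z)
    = Y ∧ ¬Z
Both reduce to Y ∧ ¬Z, so they are equivalent.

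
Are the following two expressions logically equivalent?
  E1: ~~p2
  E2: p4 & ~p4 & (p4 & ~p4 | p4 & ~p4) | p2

Yes

E1: ~~p2
    = p2   (double negation)
E2: p4 & ~p4 & (p4 & ~p4 | p4 & ~p4) | p2
    = p4 & ~p4 & p4 & ~p4 | p2   (idempotence)
    = p4 & ~p4 | p2   (idempotence)
    = p2   (complement / identity)
Both reduce to p2, so they are equivalent.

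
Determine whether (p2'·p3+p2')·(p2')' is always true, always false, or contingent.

(p2'·p3+p2')·(p2')'
= (p2'·p3+p2')·p2   [double negation]
= p2'·p2   [absorption]
= 0   [complement]

always false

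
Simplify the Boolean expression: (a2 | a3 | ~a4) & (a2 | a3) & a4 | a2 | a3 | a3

(a2 | a3 | ~a4) & (a2 | a3) & a4 | a2 | a3 | a3
= (a2 | a3) & a4 | a2 | a3 | a3
= (a2 | a3) & a4 | a2 | a3
= a2 | a3

a2 | a3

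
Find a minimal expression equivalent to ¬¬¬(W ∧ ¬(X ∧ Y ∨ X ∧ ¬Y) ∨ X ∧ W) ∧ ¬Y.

¬¬¬(W ∧ ¬(X ∧ Y ∨ X ∧ ¬Y) ∨ X ∧ W) ∧ ¬Y
= ¬¬¬(W ∧ ¬X ∨ X ∧ W) ∧ ¬Y   [distribution]
= ¬(W ∧ ¬X ∨ X ∧ W) ∧ ¬Y   [double negation]
= ¬W ∧ ¬Y   [distribution]

¬W ∧ ¬Y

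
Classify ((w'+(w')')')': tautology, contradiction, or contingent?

tautology

((w'+(w')')')'
= ((w'+w)')'   [double negation]
= w'+w   [double negation]
= 1   [complement]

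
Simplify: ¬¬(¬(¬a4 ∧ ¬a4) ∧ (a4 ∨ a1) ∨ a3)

¬¬(¬(¬a4 ∧ ¬a4) ∧ (a4 ∨ a1) ∨ a3)
= ¬¬((a4 ∨ a4) ∧ (a4 ∨ a1) ∨ a3)   — De Morgan
= ¬¬(a4 ∨ a4 ∧ a1 ∨ a3)   — distribution
= a4 ∨ a4 ∧ a1 ∨ a3   — double negation
= a4 ∨ a3   — absorption

a4 ∨ a3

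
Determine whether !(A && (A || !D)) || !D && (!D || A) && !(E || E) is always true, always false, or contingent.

contingent

!(A && (A || !D)) || !D && (!D || A) && !(E || E)
= !(A && (A || !D)) || !D && !(E || E)   (absorption)
= !A || !D && !(E || E)   (absorption)
= !A || !D && !E   (idempotence)
This depends on A, D, E, so it is not a constant.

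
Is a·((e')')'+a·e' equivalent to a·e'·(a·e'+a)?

E1: a·((e')')'+a·e'
    = a·e'+a·e'   [double negation]
    = a·e'   [idempotence]
E2: a·e'·(a·e'+a)
    = a·e'   [absorption]
Both reduce to a·e', so they are equivalent.

Yes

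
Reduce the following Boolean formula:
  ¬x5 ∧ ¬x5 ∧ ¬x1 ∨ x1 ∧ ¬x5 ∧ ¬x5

¬x5

¬x5 ∧ ¬x5 ∧ ¬x1 ∨ x1 ∧ ¬x5 ∧ ¬x5
= ¬x5 ∧ ¬x5   (distribution)
= ¬x5   (idempotence)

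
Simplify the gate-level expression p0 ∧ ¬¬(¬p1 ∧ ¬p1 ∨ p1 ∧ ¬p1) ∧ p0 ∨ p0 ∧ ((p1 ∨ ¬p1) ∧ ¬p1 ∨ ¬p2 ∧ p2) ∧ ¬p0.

p0 ∧ ¬¬(¬p1 ∧ ¬p1 ∨ p1 ∧ ¬p1) ∧ p0 ∨ p0 ∧ ((p1 ∨ ¬p1) ∧ ¬p1 ∨ ¬p2 ∧ p2) ∧ ¬p0
= p0 ∧ (¬p1 ∧ ¬p1 ∨ p1 ∧ ¬p1) ∧ p0 ∨ p0 ∧ ((p1 ∨ ¬p1) ∧ ¬p1 ∨ ¬p2 ∧ p2) ∧ ¬p0   (double negation)
= p0 ∧ (¬p1 ∧ ¬p1 ∨ p1 ∧ ¬p1) ∧ p0 ∨ p0 ∧ (¬p1 ∨ ¬p2 ∧ p2) ∧ ¬p0   (complement / identity)
= p0 ∧ ¬p1 ∧ p0 ∨ p0 ∧ (¬p1 ∨ ¬p2 ∧ p2) ∧ ¬p0   (distribution)
= p0 ∧ ¬p1 ∧ p0 ∨ p0 ∧ ¬p1 ∧ ¬p0   (complement / identity)
= p0 ∧ ¬p1   (distribution)

p0 ∧ ¬p1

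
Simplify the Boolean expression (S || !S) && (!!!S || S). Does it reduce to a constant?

true

(S || !S) && (!!!S || S)
= !!!S || S   (complement / identity)
= !S || S   (double negation)
= true   (complement)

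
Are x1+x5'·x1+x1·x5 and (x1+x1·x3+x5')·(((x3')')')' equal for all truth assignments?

E1: x1+x5'·x1+x1·x5
    = x1+x1   — distribution
    = x1   — idempotence
E2: (x1+x1·x3+x5')·(((x3')')')'
    = (x1+x1·x3+x5')·(x3')'   — double negation
    = (x1+x1·x3+x5')·x3   — double negation
    = (x1+x5')·x3   — absorption
These differ: at x1=1, x3=0, x5=0, E1 = 1 but E2 = 0.

No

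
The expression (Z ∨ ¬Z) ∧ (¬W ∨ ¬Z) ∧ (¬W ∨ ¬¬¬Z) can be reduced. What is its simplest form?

(Z ∨ ¬Z) ∧ (¬W ∨ ¬Z) ∧ (¬W ∨ ¬¬¬Z)
= (Z ∨ ¬Z) ∧ (¬W ∨ ¬Z) ∧ (¬W ∨ ¬Z)
= (Z ∨ ¬Z) ∧ (¬W ∨ ¬Z)
= ¬W ∨ ¬Z

¬W ∨ ¬Z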